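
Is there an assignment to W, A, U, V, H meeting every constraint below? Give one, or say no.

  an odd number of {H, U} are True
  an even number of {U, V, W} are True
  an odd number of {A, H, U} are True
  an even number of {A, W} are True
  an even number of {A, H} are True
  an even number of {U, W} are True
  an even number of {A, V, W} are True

Adding constraints 1, 4, 5, 6 mod 2: every variable appears an even number of times on the left, so the left side is 0.
But the right sides sum to 1 (mod 2). 0 ≠ 1 — the system is inconsistent.

The formula is unsatisfiable.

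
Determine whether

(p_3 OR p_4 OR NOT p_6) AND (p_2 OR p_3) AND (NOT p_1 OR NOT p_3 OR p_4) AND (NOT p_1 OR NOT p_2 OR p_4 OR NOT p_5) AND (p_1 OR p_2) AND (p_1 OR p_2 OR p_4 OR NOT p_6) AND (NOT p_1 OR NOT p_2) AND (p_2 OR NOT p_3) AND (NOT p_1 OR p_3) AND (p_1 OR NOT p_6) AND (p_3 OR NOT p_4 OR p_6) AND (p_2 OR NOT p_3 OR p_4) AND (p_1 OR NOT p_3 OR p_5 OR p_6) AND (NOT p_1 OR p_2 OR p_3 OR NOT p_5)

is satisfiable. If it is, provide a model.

p_1=F, p_2=T, p_3=T, p_4=T, p_5=T, p_6=F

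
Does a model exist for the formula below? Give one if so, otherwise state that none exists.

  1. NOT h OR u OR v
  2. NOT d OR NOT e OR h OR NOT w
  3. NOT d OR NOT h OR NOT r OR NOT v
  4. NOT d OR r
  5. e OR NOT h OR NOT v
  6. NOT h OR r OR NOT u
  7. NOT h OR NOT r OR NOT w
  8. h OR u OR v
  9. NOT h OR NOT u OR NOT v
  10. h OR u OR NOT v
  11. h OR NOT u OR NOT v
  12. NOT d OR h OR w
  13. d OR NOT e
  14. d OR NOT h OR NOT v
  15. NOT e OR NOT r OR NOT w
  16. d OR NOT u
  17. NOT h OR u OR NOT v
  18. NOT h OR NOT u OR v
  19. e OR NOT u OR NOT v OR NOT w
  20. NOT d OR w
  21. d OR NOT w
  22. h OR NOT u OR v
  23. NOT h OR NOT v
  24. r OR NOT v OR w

The formula is unsatisfiable.

Case v = True:
  (NOT h OR NOT v) forces h = False.
  (h OR u OR NOT v) forces u = True.
  Clause (h OR NOT u OR NOT v) is falsified — contradiction.
Case v = False:
  If h = True:
    (NOT h OR u OR v) forces u = True.
    clause (NOT h OR NOT u OR v) is falsified.
  If h = False:
    (h OR u OR v) forces u = True.
    clause (h OR NOT u OR v) is falsified.
  Every sub-case reaches a contradiction.
Both cases fail, so the formula is unsatisfiable.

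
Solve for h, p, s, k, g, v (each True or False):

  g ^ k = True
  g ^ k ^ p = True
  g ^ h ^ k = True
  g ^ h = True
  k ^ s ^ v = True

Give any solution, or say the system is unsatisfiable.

h = False, p = False, s = True, k = False, g = True, v = False

g ^ k = T ^ F = True ✓
g ^ k ^ p = T ^ F ^ F = True ✓
g ^ h ^ k = T ^ F ^ F = True ✓
g ^ h = T ^ F = True ✓
k ^ s ^ v = F ^ T ^ F = True ✓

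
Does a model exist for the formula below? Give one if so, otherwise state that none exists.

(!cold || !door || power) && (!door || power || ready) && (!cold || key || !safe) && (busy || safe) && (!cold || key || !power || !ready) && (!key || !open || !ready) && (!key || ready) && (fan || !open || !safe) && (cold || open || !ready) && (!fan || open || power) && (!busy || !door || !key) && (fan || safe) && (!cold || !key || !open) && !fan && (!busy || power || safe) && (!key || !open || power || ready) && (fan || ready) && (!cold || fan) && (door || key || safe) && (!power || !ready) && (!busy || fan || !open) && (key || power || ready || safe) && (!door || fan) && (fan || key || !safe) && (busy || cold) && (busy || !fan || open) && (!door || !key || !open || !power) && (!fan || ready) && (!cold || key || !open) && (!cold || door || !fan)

No satisfying assignment exists.

Case fan = True:
  Clause (!fan) is falsified — contradiction.
Case fan = False:
  (fan || safe) forces safe = True.
  (fan || !open || !safe) forces open = False.
  (fan || ready) forces ready = True.
  (cold || open || !ready) forces cold = True.
  Clause (!cold || fan) is falsified — contradiction.
Both cases fail, so the formula is unsatisfiable.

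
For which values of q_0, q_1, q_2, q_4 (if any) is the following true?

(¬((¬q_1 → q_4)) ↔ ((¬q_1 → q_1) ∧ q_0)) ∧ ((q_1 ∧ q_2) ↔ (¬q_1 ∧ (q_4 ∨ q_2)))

q_0=F, q_1=T, q_2=F, q_4=F

  ¬((¬q_1 → q_4)) ↔ ((¬q_1 → q_1) ∧ q_0) = True
    ¬((¬q_1 → q_4)) = False
      ¬q_1 → q_4 = True
        ¬q_1 = False
    (¬q_1 → q_1) ∧ q_0 = False
      ¬q_1 → q_1 = True
        ¬q_1 = False
  (q_1 ∧ q_2) ↔ (¬q_1 ∧ (q_4 ∨ q_2)) = True
    q_1 ∧ q_2 = False
    ¬q_1 ∧ (q_4 ∨ q_2) = False
      ¬q_1 = False
      q_4 ∨ q_2 = False
Both conjuncts True, so the formula holds.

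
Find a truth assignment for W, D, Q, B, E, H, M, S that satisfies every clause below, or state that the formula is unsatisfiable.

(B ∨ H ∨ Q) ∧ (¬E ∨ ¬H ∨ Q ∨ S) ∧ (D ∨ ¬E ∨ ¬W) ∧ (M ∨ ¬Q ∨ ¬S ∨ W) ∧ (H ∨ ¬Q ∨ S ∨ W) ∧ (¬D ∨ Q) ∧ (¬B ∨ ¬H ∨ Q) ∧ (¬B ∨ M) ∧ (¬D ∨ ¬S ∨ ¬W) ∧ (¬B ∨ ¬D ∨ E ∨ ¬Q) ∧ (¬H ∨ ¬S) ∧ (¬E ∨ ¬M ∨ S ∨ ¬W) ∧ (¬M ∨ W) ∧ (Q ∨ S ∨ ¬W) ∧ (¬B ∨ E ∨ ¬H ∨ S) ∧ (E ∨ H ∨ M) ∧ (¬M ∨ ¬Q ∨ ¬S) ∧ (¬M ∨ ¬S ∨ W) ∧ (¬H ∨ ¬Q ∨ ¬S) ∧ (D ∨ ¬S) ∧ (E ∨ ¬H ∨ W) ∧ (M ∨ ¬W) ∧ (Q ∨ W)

W: True, D: False, Q: True, B: True, E: False, H: False, M: True, S: False

Set W = True.
  then (M ∨ ¬W) forces M = True.
Set D = False.
  then (D ∨ ¬E ∨ ¬W) forces E = False.
  then (D ∨ ¬S) forces S = False.
  then (Q ∨ S ∨ ¬W) forces Q = True.
Set B = True.
  then (¬B ∨ E ∨ ¬H ∨ S) forces H = False.
All clauses satisfied.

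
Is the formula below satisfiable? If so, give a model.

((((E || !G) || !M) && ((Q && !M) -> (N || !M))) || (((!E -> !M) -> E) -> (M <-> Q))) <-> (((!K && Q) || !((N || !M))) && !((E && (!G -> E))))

K: False, N: True, Q: True, E: False, M: True, G: False

  ((((E || !G) || !M) && ((Q && !M) -> (N || !M))) || (((!E -> !M) -> E) -> (M <-> Q))) <-> (((!K && Q) || !((N || !M))) && !((E && (!G -> E)))) = True
    (((E || !G) || !M) && ((Q && !M) -> (N || !M))) || (((!E -> !M) -> E) -> (M <-> Q)) = True
      ((E || !G) || !M) && ((Q && !M) -> (N || !M)) = True
        (E || !G) || !M = True
          E || !G = True
            !G = True
          !M = False
        (Q && !M) -> (N || !M) = True
          Q && !M = False
            !M = False
          N || !M = True
            !M = False
      ((!E -> !M) -> E) -> (M <-> Q) = True
        (!E -> !M) -> E = True
          !E -> !M = False
            !E = True
            !M = False
        M <-> Q = True
    ((!K && Q) || !((N || !M))) && !((E && (!G -> E))) = True
      (!K && Q) || !((N || !M)) = True
        !K && Q = True
          !K = True
        !((N || !M)) = False
          N || !M = True
            !M = False
      !((E && (!G -> E))) = True
        E && (!G -> E) = False
          !G -> E = False
            !G = True
The formula evaluates to True.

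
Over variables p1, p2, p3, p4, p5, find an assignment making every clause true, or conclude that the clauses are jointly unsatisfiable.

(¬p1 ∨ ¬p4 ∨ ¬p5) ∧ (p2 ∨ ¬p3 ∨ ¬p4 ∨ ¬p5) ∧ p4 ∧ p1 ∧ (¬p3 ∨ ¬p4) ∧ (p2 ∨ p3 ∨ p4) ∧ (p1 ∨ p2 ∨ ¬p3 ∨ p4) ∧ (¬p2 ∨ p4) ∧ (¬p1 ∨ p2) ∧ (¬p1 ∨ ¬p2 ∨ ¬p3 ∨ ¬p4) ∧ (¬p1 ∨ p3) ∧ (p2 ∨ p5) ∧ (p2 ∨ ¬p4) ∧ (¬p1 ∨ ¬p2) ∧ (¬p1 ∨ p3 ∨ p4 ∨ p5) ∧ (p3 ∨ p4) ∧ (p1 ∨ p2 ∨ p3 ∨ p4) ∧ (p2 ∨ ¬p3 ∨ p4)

Unsatisfiable — no assignment works.

Case p1 = True:
  (p4) forces p4 = True.
  (¬p1 ∨ ¬p4 ∨ ¬p5) forces p5 = False.
  (¬p3 ∨ ¬p4) forces p3 = False.
  Clause (¬p1 ∨ p3) is falsified — contradiction.
Case p1 = False:
  Clause (p1) is falsified — contradiction.
Both cases fail, so the formula is unsatisfiable.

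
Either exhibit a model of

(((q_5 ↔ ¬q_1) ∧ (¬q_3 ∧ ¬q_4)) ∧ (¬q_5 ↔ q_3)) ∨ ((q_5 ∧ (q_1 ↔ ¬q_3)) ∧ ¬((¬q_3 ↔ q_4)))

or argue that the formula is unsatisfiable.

q_1 = True, q_3 = False, q_4 = False, q_5 = True

  (((q_5 ↔ ¬q_1) ∧ (¬q_3 ∧ ¬q_4)) ∧ (¬q_5 ↔ q_3)) ∨ ((q_5 ∧ (q_1 ↔ ¬q_3)) ∧ ¬((¬q_3 ↔ q_4))) = True
    ((q_5 ↔ ¬q_1) ∧ (¬q_3 ∧ ¬q_4)) ∧ (¬q_5 ↔ q_3) = False
      (q_5 ↔ ¬q_1) ∧ (¬q_3 ∧ ¬q_4) = False
        q_5 ↔ ¬q_1 = False
          ¬q_1 = False
        ¬q_3 ∧ ¬q_4 = True
          ¬q_3 = True
          ¬q_4 = True
      ¬q_5 ↔ q_3 = True
        ¬q_5 = False
    (q_5 ∧ (q_1 ↔ ¬q_3)) ∧ ¬((¬q_3 ↔ q_4)) = True
      q_5 ∧ (q_1 ↔ ¬q_3) = True
        q_1 ↔ ¬q_3 = True
          ¬q_3 = True
      ¬((¬q_3 ↔ q_4)) = True
        ¬q_3 ↔ q_4 = False
          ¬q_3 = True
The formula evaluates to True.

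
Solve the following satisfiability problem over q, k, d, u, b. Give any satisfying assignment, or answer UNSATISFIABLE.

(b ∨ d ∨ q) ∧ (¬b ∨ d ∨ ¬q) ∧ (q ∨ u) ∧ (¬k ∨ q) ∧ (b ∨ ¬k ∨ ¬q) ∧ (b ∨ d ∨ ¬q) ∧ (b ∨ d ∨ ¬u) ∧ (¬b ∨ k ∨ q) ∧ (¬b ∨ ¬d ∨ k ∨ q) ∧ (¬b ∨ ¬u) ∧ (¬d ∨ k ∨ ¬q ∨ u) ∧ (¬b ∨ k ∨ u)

Set q = True.
Set k = True.
  then (b ∨ ¬k ∨ ¬q) forces b = True.
  then (¬b ∨ ¬u) forces u = False.
  then (¬b ∨ d ∨ ¬q) forces d = True.
All clauses satisfied.

q: True, k: True, d: True, u: False, b: True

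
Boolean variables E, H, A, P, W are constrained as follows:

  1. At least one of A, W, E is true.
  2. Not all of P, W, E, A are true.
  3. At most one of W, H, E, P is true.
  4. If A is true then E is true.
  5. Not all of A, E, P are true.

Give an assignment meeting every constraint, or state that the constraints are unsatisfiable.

E = True, H = False, A = True, P = False, W = False

  (1) {A, W, E}: 2 true — at least one ✓
  (2) {P, W, E, A}: 2/4 true — not all ✓
  (3) {W, H, E, P}: 1 true — at most one ✓
  (4) A=T ⇒ E: T ✓
  (5) {A, E, P}: 2/3 true — not all ✓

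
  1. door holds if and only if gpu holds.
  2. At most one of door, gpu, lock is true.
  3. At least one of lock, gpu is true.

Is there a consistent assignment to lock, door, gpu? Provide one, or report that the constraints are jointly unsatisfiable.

lock=T, door=F, gpu=F

  (1) door=F, gpu=F — same ✓
  (2) {door, gpu, lock}: 1 true — at most one ✓
  (3) {lock, gpu}: 1 true — at least one ✓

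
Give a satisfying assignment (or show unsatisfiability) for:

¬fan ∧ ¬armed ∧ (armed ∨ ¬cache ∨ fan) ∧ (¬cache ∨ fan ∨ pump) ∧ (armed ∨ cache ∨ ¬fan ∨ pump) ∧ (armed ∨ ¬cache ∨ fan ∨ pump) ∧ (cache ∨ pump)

Unit clause (¬fan) forces fan = False.
Unit clause (¬armed) forces armed = False.
In (armed ∨ ¬cache ∨ fan) only ¬cache is left, so cache = False.
In (cache ∨ pump) only pump is left, so pump = True.
Check each clause:
  (¬fan): ¬fan holds.
  (¬armed): ¬armed holds.
  (armed ∨ ¬cache ∨ fan): ¬cache holds.
  (¬cache ∨ fan ∨ pump): ¬cache holds.
  (armed ∨ cache ∨ ¬fan ∨ pump): ¬fan holds.
  (armed ∨ ¬cache ∨ fan ∨ pump): ¬cache holds.
  (cache ∨ pump): pump holds.
All clauses satisfied.

pump = True; cache = False; fan = False; armed = False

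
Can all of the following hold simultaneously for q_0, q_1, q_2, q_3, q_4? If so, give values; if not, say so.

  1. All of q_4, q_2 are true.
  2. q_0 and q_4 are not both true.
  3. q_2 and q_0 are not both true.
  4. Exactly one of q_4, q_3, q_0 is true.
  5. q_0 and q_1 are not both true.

q_0 = False; q_1 = False; q_2 = True; q_3 = False; q_4 = True

  (1) {q_4, q_2}: all 2 true ✓
  (2) q_0=F, q_4=T — not both ✓
  (3) q_2=T, q_0=F — not both ✓
  (4) {q_4, q_3, q_0}: 1 true — exactly one ✓
  (5) q_0=F, q_1=F — not both ✓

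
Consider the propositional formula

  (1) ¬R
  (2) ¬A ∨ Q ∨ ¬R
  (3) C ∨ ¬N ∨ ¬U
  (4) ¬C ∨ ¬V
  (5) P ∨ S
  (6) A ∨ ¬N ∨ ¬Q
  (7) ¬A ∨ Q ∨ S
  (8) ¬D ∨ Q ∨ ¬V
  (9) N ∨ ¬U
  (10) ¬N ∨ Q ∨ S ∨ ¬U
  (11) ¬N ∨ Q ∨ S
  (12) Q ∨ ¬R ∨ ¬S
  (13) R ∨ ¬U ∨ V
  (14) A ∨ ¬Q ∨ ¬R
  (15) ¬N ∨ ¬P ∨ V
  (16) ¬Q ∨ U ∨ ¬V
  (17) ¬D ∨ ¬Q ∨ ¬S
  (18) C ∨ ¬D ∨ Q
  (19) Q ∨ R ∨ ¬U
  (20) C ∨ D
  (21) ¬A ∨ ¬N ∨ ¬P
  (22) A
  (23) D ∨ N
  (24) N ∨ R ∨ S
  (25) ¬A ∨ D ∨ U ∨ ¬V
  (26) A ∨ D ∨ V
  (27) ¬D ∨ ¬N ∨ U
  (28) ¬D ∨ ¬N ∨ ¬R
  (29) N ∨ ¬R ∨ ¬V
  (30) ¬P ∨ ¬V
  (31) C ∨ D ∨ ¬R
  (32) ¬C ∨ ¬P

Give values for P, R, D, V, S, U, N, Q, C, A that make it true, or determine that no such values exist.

P: False, R: False, D: False, V: False, S: True, U: False, N: True, Q: True, C: True, A: True

Unit clause (¬R) forces R = False.
Unit clause (A) forces A = True.
Set P = False.
  then (P ∨ S) forces S = True.
Set D = False.
  then (C ∨ D) forces C = True.
  then (D ∨ N) forces N = True.
  then (¬C ∨ ¬V) forces V = False.
  then (R ∨ ¬U ∨ V) forces U = False.
Set Q = True.
All clauses satisfied.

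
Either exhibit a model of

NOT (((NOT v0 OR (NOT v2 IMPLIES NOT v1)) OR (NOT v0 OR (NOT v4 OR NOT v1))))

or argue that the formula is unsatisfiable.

v0=T, v1=T, v2=F, v4=T

  NOT (((NOT v0 OR (NOT v2 IMPLIES NOT v1)) OR (NOT v0 OR (NOT v4 OR NOT v1)))) = True
    (NOT v0 OR (NOT v2 IMPLIES NOT v1)) OR (NOT v0 OR (NOT v4 OR NOT v1)) = False
      NOT v0 OR (NOT v2 IMPLIES NOT v1) = False
        NOT v0 = False
        NOT v2 IMPLIES NOT v1 = False
          NOT v2 = True
          NOT v1 = False
      NOT v0 OR (NOT v4 OR NOT v1) = False
        NOT v0 = False
        NOT v4 OR NOT v1 = False
          NOT v4 = False
          NOT v1 = False
The formula evaluates to True.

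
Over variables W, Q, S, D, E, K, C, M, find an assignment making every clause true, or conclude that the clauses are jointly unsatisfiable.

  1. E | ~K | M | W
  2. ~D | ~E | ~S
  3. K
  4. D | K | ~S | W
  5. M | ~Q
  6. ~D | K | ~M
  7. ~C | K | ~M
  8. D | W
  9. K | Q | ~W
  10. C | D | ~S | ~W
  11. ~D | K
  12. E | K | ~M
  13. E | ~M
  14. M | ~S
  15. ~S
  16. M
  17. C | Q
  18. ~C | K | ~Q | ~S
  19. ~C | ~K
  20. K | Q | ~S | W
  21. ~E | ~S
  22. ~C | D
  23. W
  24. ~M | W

W = True, Q = True, S = False, D = True, E = True, K = True, C = False, M = True

Unit clause (K) forces K = True.
Unit clause (~S) forces S = False.
Unit clause (M) forces M = True.
In (~C | ~K) only ~C is left, so C = False.
Unit clause (W) forces W = True.
In (E | ~M) only E is left, so E = True.
In (C | Q) only Q is left, so Q = True.
Set D = True.
All clauses satisfied.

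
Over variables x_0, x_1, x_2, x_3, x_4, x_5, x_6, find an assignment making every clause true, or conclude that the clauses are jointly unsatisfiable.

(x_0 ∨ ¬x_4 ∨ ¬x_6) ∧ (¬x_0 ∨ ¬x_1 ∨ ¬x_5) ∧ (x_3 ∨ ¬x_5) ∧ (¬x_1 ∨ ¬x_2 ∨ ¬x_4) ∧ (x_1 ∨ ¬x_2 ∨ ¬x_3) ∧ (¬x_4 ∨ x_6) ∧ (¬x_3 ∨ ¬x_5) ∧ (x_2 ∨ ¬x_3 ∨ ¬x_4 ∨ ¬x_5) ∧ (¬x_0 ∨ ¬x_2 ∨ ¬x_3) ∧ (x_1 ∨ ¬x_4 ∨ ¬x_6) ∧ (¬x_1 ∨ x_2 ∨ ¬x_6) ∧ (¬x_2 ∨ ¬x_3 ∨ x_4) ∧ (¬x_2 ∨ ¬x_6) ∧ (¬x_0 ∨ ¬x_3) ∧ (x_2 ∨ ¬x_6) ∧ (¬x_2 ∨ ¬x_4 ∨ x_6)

x_0: True; x_1: False; x_2: True; x_3: False; x_4: False; x_5: False; x_6: False

Set x_0 = True.
  then (¬x_0 ∨ ¬x_3) forces x_3 = False.
  then (x_3 ∨ ¬x_5) forces x_5 = False.
Set x_1 = False.
Set x_2 = True.
  then (¬x_2 ∨ ¬x_6) forces x_6 = False.
  then (¬x_2 ∨ ¬x_4 ∨ x_6) forces x_4 = False.
All clauses satisfied.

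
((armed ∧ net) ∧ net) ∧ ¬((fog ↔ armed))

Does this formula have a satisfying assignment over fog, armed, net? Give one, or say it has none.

fog = False; armed = True; net = True

  (armed ∧ net) ∧ net = True
    armed ∧ net = True
  ¬((fog ↔ armed)) = True
    fog ↔ armed = False
Both conjuncts True, so the formula holds.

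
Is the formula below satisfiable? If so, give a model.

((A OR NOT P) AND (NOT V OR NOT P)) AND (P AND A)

P = True, V = False, A = True

  (A OR NOT P) AND (NOT V OR NOT P) = True
    A OR NOT P = True
      NOT P = False
    NOT V OR NOT P = True
      NOT V = True
      NOT P = False
  P AND A = True
Both conjuncts True, so the formula holds.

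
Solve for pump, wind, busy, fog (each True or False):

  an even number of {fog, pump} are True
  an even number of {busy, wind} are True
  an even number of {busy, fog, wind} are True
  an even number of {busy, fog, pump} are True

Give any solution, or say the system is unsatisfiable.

pump=F, wind=F, busy=F, fog=F

{fog, pump}: 0 true → even ✓
{busy, wind}: 0 true → even ✓
{busy, fog, wind}: 0 true → even ✓
{busy, fog, pump}: 0 true → even ✓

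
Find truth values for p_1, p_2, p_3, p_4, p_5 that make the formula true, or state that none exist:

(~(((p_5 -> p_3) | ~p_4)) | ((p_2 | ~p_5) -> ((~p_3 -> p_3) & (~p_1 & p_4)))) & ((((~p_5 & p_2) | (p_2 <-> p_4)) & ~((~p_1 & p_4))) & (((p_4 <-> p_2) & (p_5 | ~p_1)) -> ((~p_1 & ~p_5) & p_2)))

Case p_5 = True: the formula simplifies to (~((p_3 | ~p_4)) | (p_2 -> ((~p_3 -> p_3) & (~p_1 & p_4)))) & (((p_2 <-> p_4) & ~((~p_1 & p_4))) & ~((p_4 <-> p_2))).
  p_4 = True: simplifies to (~p_3 | (p_2 -> ((~p_3 -> p_3) & ~p_1))) & ((p_2 & ~(~p_1)) & ~p_2).
    p_2 = True: the conjunct ~p_2 is False.
    p_2 = False: the conjunct p_2 is False.
  p_4 = False: simplifies to ~p_2 & (~p_2 & ~(~p_2)).
    p_2 = True: the conjunct ~p_2 is False.
    p_2 = False: the conjunct ~(~p_2) becomes ~(~False) = False.
Case p_5 = False: the formula simplifies to ((~p_3 -> p_3) & (~p_1 & p_4)) & (((p_2 | (p_2 <-> p_4)) & ~((~p_1 & p_4))) & (((p_4 <-> p_2) & ~p_1) -> (~p_1 & p_2))).
  p_1 = True: the conjunct ~p_1 is False.
  p_1 = False: simplifies to ((~p_3 -> p_3) & p_4) & (((p_2 | (p_2 <-> p_4)) & ~p_4) & ((p_4 <-> p_2) -> p_2)).
    p_4 = True: the conjunct ~p_4 is False.
    p_4 = False: the conjunct p_4 is False.
Both cases fail — unsatisfiable.

UNSATISFIABLE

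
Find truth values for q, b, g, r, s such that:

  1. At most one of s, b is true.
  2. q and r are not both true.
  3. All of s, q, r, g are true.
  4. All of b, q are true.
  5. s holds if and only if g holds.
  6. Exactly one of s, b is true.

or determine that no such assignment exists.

No satisfying assignment exists.

Case q = True:
  (2) with q=T forces r = False.
  Constraint (3) is violated (r=F) — contradiction.
Case q = False:
  Constraint (3) is violated (q=F) — contradiction.
Both cases fail — unsatisfiable.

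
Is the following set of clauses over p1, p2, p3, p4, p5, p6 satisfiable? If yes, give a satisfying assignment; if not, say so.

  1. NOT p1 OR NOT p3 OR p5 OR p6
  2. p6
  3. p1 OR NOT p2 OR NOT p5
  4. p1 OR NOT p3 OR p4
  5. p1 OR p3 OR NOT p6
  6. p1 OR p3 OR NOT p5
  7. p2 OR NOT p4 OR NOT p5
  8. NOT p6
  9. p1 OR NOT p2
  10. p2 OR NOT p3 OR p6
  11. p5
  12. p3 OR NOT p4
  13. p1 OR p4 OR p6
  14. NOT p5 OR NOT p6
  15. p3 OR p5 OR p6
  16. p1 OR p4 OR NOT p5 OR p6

Case p6 = True:
  Clause (NOT p6) is falsified — contradiction.
Case p6 = False:
  Clause (p6) is falsified — contradiction.
Both cases fail, so the formula is unsatisfiable.

The formula is unsatisfiable.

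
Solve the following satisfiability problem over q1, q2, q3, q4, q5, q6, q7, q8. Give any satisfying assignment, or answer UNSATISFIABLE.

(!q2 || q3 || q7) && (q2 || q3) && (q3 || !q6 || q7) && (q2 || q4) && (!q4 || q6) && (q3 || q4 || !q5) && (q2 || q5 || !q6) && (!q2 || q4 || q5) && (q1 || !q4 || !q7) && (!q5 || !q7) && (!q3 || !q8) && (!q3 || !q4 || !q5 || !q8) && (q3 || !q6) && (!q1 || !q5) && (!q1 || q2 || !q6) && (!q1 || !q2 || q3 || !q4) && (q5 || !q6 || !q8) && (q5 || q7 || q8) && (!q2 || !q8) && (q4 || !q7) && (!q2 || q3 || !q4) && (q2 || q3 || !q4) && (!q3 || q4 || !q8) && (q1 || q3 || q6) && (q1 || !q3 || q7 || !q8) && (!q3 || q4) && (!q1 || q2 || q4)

Set q1 = False.
Set q2 = False.
  then (q2 || q3) forces q3 = True.
  then (q2 || q4) forces q4 = True.
  then (!q4 || q6) forces q6 = True.
  then (q2 || q5 || !q6) forces q5 = True.
  then (q1 || !q4 || !q7) forces q7 = False.
  then (!q3 || !q8) forces q8 = False.
All clauses satisfied.

q1=F; q2=F; q3=T; q4=T; q5=T; q6=T; q7=F; q8=F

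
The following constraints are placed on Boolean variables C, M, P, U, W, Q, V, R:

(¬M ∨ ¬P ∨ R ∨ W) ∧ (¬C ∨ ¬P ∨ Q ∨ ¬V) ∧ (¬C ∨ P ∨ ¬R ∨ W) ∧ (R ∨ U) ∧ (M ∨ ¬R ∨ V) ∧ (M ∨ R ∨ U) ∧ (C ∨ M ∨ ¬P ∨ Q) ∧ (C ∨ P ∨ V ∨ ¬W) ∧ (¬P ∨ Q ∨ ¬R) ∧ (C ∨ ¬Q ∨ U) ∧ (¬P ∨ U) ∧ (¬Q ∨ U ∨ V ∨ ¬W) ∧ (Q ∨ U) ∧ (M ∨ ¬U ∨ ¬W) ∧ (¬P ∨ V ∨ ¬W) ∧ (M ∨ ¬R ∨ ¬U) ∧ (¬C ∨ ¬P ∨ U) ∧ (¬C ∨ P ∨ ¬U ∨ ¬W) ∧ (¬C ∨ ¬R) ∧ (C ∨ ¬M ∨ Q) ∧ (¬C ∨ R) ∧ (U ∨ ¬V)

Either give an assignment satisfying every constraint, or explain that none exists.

Set C = False.
Set M = True.
  then (C ∨ ¬M ∨ Q) forces Q = True.
  then (C ∨ ¬Q ∨ U) forces U = True.
Set P = False.
Set W = False.
Set V = True.
Set R = True.
All clauses satisfied.

C = False; M = True; P = False; U = True; W = False; Q = True; V = True; R = True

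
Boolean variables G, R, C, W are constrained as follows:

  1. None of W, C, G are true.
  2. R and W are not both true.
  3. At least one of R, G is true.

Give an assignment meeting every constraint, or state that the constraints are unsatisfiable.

G=F; R=T; C=F; W=F

  (1) {W, C, G}: 0 true — none ✓
  (2) R=T, W=F — not both ✓
  (3) {R, G}: 1 true — at least one ✓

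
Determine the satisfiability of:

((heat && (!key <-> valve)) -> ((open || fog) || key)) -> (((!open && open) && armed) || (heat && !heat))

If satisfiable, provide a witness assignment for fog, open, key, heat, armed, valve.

fog = False; open = False; key = False; heat = True; armed = False; valve = True

  ((heat && (!key <-> valve)) -> ((open || fog) || key)) -> (((!open && open) && armed) || (heat && !heat)) = True
    (heat && (!key <-> valve)) -> ((open || fog) || key) = False
      heat && (!key <-> valve) = True
        !key <-> valve = True
          !key = True
      (open || fog) || key = False
        open || fog = False
    ((!open && open) && armed) || (heat && !heat) = False
      (!open && open) && armed = False
        !open && open = False
          !open = True
      heat && !heat = False
        !heat = False
The formula evaluates to True.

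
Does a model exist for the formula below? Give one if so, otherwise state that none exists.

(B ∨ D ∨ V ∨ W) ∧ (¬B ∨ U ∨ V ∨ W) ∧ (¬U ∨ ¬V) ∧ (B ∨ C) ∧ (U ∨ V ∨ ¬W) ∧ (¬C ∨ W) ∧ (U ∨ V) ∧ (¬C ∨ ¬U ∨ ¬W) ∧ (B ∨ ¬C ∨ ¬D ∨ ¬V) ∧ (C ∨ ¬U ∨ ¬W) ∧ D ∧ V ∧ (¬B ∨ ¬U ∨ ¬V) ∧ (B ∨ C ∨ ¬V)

U = False, B = True, D = True, C = False, W = False, V = True

Unit clause (D) forces D = True.
Unit clause (V) forces V = True.
In (¬U ∨ ¬V) only ¬U is left, so U = False.
Try B = False:
  (B ∨ C) forces C = True.
  clause (B ∨ ¬C ∨ ¬D ∨ ¬V) is falsified — backtrack.
So B = True.
Set C = False.
Set W = False.
All clauses satisfied.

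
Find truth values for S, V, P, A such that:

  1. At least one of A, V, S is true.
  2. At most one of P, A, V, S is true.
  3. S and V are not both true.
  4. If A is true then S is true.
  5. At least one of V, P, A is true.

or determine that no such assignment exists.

S = False; V = True; P = False; A = False

  (1) {A, V, S}: 1 true — at least one ✓
  (2) {P, A, V, S}: 1 true — at most one ✓
  (3) S=F, V=T — not both ✓
  (4) A=F ⇒ S: vacuous ✓
  (5) {V, P, A}: 1 true — at least one ✓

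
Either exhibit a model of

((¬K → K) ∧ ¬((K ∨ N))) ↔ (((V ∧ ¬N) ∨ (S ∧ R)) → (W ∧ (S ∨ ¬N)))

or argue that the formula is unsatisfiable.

W=F; S=T; R=T; K=T; N=T; V=F

  ((¬K → K) ∧ ¬((K ∨ N))) ↔ (((V ∧ ¬N) ∨ (S ∧ R)) → (W ∧ (S ∨ ¬N))) = True
    (¬K → K) ∧ ¬((K ∨ N)) = False
      ¬K → K = True
        ¬K = False
      ¬((K ∨ N)) = False
        K ∨ N = True
    ((V ∧ ¬N) ∨ (S ∧ R)) → (W ∧ (S ∨ ¬N)) = False
      (V ∧ ¬N) ∨ (S ∧ R) = True
        V ∧ ¬N = False
          ¬N = False
        S ∧ R = True
      W ∧ (S ∨ ¬N) = False
        S ∨ ¬N = True
          ¬N = False
The formula evaluates to True.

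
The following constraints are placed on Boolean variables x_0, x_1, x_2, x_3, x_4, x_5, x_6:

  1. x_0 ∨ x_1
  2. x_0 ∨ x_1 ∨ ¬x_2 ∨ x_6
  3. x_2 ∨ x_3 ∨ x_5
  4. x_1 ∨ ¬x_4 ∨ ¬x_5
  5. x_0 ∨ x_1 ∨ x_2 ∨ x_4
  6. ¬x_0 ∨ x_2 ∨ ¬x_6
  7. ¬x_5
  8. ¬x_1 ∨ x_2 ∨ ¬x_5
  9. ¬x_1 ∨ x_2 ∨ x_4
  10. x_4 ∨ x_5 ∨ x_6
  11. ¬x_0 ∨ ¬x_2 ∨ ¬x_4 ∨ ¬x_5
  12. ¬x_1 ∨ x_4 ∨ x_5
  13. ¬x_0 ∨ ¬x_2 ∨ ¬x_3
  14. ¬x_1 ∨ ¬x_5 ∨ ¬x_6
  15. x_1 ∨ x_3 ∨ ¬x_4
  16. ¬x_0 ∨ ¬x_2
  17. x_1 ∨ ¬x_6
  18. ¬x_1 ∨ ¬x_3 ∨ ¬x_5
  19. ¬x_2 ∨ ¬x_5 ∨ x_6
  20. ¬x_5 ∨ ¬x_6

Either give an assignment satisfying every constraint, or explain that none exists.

x_0 = False, x_1 = True, x_2 = False, x_3 = True, x_4 = True, x_5 = False, x_6 = True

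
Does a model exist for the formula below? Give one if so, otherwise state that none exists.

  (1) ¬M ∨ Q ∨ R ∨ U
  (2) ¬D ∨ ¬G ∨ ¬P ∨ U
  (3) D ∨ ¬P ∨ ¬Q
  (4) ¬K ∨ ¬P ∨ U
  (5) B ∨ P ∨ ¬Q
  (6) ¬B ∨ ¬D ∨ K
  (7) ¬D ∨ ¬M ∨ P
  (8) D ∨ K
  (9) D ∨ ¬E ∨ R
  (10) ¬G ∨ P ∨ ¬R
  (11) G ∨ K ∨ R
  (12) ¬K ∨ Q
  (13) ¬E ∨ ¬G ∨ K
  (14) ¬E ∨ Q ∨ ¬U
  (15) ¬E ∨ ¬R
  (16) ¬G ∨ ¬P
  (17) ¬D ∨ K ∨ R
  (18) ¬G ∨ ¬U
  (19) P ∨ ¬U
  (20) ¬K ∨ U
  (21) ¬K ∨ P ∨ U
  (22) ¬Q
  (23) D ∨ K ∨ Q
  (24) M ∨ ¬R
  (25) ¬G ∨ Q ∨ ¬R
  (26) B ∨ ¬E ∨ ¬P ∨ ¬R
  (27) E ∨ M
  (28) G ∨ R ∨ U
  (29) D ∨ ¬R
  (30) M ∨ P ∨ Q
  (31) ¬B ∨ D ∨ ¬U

Unit clause (¬Q) forces Q = False.
In (¬K ∨ Q) only ¬K is left, so K = False.
In (D ∨ K ∨ Q) only D is left, so D = True.
In (¬B ∨ ¬D ∨ K) only ¬B is left, so B = False.
In (¬D ∨ K ∨ R) only R is left, so R = True.
In (M ∨ ¬R) only M is left, so M = True.
In (¬G ∨ Q ∨ ¬R) only ¬G is left, so G = False.
In (¬D ∨ ¬M ∨ P) only P is left, so P = True.
In (¬E ∨ ¬R) only ¬E is left, so E = False.
Set U = True.
All clauses satisfied.

E: False, D: True, R: True, P: True, Q: False, K: False, U: True, B: False, G: False, M: True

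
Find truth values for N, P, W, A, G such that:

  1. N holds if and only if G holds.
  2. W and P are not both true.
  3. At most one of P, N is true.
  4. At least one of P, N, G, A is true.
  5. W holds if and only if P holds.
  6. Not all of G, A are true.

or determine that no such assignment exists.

N = True; P = False; W = False; A = False; G = True

  (1) N=T, G=T — same ✓
  (2) W=F, P=F — not both ✓
  (3) {P, N}: 1 true — at most one ✓
  (4) {P, N, G, A}: 2 true — at least one ✓
  (5) W=F, P=F — same ✓
  (6) {G, A}: 1/2 true — not all ✓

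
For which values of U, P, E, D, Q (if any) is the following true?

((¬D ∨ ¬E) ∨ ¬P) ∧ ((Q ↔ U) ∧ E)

U: False, P: False, E: True, D: True, Q: False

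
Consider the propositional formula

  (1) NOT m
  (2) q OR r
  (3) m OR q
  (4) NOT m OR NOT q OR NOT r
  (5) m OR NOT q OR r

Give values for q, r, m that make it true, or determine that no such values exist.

q=T; r=T; m=F

Unit clause (NOT m) forces m = False.
In (m OR q) only q is left, so q = True.
In (m OR NOT q OR r) only r is left, so r = True.
Check each clause:
  (NOT m): NOT m holds.
  (q OR r): q holds.
  (m OR q): q holds.
  (NOT m OR NOT q OR NOT r): NOT m holds.
  (m OR NOT q OR r): r holds.
All clauses satisfied.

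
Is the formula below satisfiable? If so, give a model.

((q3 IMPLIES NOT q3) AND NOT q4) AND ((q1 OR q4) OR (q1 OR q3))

q1 = True; q3 = False; q4 = False

  (q3 IMPLIES NOT q3) AND NOT q4 = True
    q3 IMPLIES NOT q3 = True
      NOT q3 = True
    NOT q4 = True
  (q1 OR q4) OR (q1 OR q3) = True
    q1 OR q4 = True
    q1 OR q3 = True
Both conjuncts True, so the formula holds.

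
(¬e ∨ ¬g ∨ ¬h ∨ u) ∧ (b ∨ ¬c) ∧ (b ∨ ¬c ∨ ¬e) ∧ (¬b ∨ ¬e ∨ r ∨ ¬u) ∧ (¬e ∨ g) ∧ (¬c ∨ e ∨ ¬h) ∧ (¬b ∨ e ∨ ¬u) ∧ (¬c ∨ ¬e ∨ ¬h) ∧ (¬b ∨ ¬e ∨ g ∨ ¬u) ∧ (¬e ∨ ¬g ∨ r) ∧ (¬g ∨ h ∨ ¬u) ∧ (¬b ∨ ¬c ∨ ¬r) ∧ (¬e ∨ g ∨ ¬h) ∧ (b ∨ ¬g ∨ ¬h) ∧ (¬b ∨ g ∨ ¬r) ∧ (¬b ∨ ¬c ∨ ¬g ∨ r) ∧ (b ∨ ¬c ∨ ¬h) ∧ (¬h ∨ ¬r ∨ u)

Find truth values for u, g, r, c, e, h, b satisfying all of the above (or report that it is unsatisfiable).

u: True, g: False, r: False, c: False, e: False, h: False, b: False

Set u = True.
Set g = False.
  then (¬e ∨ g) forces e = False.
  then (¬b ∨ e ∨ ¬u) forces b = False.
  then (b ∨ ¬c) forces c = False.
Set r = False.
Set h = False.
All clauses satisfied.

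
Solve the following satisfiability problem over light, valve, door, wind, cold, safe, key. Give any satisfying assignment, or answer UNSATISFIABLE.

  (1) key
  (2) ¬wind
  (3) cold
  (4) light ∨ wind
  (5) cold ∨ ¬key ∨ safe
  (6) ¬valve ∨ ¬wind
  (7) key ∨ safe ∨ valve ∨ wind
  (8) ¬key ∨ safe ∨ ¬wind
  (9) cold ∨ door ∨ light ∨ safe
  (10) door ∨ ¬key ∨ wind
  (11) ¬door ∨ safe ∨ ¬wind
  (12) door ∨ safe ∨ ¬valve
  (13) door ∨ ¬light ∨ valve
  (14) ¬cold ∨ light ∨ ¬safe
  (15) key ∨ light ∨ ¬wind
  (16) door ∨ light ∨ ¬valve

light = True; valve = False; door = True; wind = False; cold = True; safe = False; key = True

Unit clause (key) forces key = True.
Unit clause (¬wind) forces wind = False.
Unit clause (cold) forces cold = True.
In (light ∨ wind) only light is left, so light = True.
In (door ∨ ¬key ∨ wind) only door is left, so door = True.
Set valve = False.
Set safe = False.
All clauses satisfied.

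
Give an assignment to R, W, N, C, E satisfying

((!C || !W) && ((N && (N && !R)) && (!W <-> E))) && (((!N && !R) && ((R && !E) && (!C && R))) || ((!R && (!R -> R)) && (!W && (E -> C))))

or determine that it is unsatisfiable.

The conjunct ((!N && !R) && ((R && !E) && (!C && R))) || ((!R && (!R -> R)) && (!W && (E -> C))) is unsatisfiable on its own:
  R = True: this becomes (False && (!E && !C)) || (False && (!W && (E -> C))) = False.
  R = False: this becomes (!N && False) || (False && (!W && (E -> C))) = False.
So the whole conjunction is unsatisfiable.

Unsatisfiable — no assignment works.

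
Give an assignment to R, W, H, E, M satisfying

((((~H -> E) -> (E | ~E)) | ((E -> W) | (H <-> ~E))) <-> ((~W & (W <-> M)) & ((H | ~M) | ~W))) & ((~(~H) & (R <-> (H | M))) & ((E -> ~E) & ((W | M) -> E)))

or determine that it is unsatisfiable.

R = True, W = False, H = True, E = False, M = False

  (((~H -> E) -> (E | ~E)) | ((E -> W) | (H <-> ~E))) <-> ((~W & (W <-> M)) & ((H | ~M) | ~W)) = True
    ((~H -> E) -> (E | ~E)) | ((E -> W) | (H <-> ~E)) = True
      (~H -> E) -> (E | ~E) = True
        ~H -> E = True
          ~H = False
        E | ~E = True
          ~E = True
      (E -> W) | (H <-> ~E) = True
        E -> W = True
        H <-> ~E = True
          ~E = True
    (~W & (W <-> M)) & ((H | ~M) | ~W) = True
      ~W & (W <-> M) = True
        ~W = True
        W <-> M = True
      (H | ~M) | ~W = True
        H | ~M = True
          ~M = True
        ~W = True
  (~(~H) & (R <-> (H | M))) & ((E -> ~E) & ((W | M) -> E)) = True
    ~(~H) & (R <-> (H | M)) = True
      ~(~H) = True
        ~H = False
      R <-> (H | M) = True
        H | M = True
    (E -> ~E) & ((W | M) -> E) = True
      E -> ~E = True
        ~E = True
      (W | M) -> E = True
        W | M = False
Both conjuncts True, so the formula holds.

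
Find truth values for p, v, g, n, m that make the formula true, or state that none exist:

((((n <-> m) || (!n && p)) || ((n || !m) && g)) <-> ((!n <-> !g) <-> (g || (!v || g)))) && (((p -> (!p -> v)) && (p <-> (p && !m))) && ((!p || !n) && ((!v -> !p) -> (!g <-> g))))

p=T; v=F; g=F; n=F; m=F

  (((n <-> m) || (!n && p)) || ((n || !m) && g)) <-> ((!n <-> !g) <-> (g || (!v || g))) = True
    ((n <-> m) || (!n && p)) || ((n || !m) && g) = True
      (n <-> m) || (!n && p) = True
        n <-> m = True
        !n && p = True
          !n = True
      (n || !m) && g = False
        n || !m = True
          !m = True
    (!n <-> !g) <-> (g || (!v || g)) = True
      !n <-> !g = True
        !n = True
        !g = True
      g || (!v || g) = True
        !v || g = True
          !v = True
  ((p -> (!p -> v)) && (p <-> (p && !m))) && ((!p || !n) && ((!v -> !p) -> (!g <-> g))) = True
    (p -> (!p -> v)) && (p <-> (p && !m)) = True
      p -> (!p -> v) = True
        !p -> v = True
          !p = False
      p <-> (p && !m) = True
        p && !m = True
          !m = True
    (!p || !n) && ((!v -> !p) -> (!g <-> g)) = True
      !p || !n = True
        !p = False
        !n = True
      (!v -> !p) -> (!g <-> g) = True
        !v -> !p = False
          !v = True
          !p = False
        !g <-> g = False
          !g = True
Both conjuncts True, so the formula holds.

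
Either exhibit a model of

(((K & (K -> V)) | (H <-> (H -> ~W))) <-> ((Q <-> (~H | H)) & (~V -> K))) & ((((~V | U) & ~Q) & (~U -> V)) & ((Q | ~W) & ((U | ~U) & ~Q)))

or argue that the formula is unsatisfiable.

H = False; Q = False; W = False; U = True; K = False; V = False

  ((K & (K -> V)) | (H <-> (H -> ~W))) <-> ((Q <-> (~H | H)) & (~V -> K)) = True
    (K & (K -> V)) | (H <-> (H -> ~W)) = False
      K & (K -> V) = False
        K -> V = True
      H <-> (H -> ~W) = False
        H -> ~W = True
          ~W = True
    (Q <-> (~H | H)) & (~V -> K) = False
      Q <-> (~H | H) = False
        ~H | H = True
          ~H = True
      ~V -> K = False
        ~V = True
  (((~V | U) & ~Q) & (~U -> V)) & ((Q | ~W) & ((U | ~U) & ~Q)) = True
    ((~V | U) & ~Q) & (~U -> V) = True
      (~V | U) & ~Q = True
        ~V | U = True
          ~V = True
        ~Q = True
      ~U -> V = True
        ~U = False
    (Q | ~W) & ((U | ~U) & ~Q) = True
      Q | ~W = True
        ~W = True
      (U | ~U) & ~Q = True
        U | ~U = True
          ~U = False
        ~Q = True
Both conjuncts True, so the formula holds.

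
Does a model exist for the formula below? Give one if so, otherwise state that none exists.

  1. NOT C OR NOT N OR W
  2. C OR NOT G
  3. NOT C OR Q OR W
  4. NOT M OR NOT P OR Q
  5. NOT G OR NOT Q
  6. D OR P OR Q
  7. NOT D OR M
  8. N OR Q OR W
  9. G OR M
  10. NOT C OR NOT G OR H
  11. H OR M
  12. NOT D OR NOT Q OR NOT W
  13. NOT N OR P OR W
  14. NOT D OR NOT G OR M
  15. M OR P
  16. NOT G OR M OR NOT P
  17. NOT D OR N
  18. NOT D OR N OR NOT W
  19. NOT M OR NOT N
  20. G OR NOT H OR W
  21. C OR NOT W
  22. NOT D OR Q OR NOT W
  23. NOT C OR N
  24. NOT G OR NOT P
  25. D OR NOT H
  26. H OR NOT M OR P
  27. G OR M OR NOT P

D = False, H = False, G = False, P = True, M = True, N = False, C = False, W = False, Q = True

Try D = True:
  (NOT D OR M) forces M = True.
  (NOT D OR N) forces N = True.
  clause (NOT M OR NOT N) is falsified — backtrack.
So D = False.
  then (D OR NOT H) forces H = False.
  then (H OR M) forces M = True.
  then (NOT M OR NOT N) forces N = False.
  then (NOT C OR N) forces C = False.
  then (H OR NOT M OR P) forces P = True.
  then (C OR NOT G) forces G = False.
  then (NOT M OR NOT P OR Q) forces Q = True.
  then (C OR NOT W) forces W = False.
All clauses satisfied.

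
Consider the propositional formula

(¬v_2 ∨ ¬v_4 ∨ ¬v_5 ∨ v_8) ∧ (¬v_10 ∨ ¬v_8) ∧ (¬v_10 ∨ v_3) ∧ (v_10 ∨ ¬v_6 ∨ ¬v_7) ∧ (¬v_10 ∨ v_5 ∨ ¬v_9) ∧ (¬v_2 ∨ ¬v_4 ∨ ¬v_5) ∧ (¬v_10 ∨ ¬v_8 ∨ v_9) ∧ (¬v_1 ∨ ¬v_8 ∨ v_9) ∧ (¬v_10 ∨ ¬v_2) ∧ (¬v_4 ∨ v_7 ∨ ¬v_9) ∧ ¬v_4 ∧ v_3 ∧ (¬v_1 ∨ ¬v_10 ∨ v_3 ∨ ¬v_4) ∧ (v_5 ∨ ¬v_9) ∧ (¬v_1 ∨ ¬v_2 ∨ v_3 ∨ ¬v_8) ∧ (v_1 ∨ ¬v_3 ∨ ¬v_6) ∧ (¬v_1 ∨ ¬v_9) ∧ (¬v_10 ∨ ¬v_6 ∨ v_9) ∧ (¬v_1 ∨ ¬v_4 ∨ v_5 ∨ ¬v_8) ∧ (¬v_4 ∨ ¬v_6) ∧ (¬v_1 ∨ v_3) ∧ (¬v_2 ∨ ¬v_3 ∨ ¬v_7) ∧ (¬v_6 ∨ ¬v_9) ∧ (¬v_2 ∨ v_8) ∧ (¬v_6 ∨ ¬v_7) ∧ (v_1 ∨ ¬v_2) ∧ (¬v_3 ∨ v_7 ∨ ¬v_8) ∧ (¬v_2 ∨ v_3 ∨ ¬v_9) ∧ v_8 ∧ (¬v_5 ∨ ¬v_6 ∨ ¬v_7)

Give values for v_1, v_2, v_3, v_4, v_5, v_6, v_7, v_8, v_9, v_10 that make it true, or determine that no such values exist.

v_1=F; v_2=F; v_3=T; v_4=F; v_5=T; v_6=F; v_7=T; v_8=T; v_9=T; v_10=F

Unit clause (¬v_4) forces v_4 = False.
Unit clause (v_3) forces v_3 = True.
Unit clause (v_8) forces v_8 = True.
In (¬v_10 ∨ ¬v_8) only ¬v_10 is left, so v_10 = False.
In (¬v_3 ∨ v_7 ∨ ¬v_8) only v_7 is left, so v_7 = True.
In (v_10 ∨ ¬v_6 ∨ ¬v_7) only ¬v_6 is left, so v_6 = False.
In (¬v_2 ∨ ¬v_3 ∨ ¬v_7) only ¬v_2 is left, so v_2 = False.
Try v_1 = True:
  (¬v_1 ∨ ¬v_8 ∨ v_9) forces v_9 = True.
  clause (¬v_1 ∨ ¬v_9) is falsified — backtrack.
So v_1 = False.
Set v_5 = True.
Set v_9 = True.
All clauses satisfied.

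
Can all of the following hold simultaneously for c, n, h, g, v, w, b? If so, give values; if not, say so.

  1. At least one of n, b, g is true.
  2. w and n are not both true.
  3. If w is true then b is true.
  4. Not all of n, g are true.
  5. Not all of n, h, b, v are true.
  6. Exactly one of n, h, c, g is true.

c = False, n = False, h = False, g = True, v = True, w = False, b = True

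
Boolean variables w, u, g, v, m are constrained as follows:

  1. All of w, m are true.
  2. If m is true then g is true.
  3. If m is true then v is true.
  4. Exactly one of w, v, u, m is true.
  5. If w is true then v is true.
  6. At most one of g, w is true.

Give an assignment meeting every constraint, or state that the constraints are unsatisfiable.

Unsatisfiable — no assignment works.

Case w = True:
  (1) forces m = True.
  Constraint (4) is violated (w=T, m=T) — contradiction.
Case w = False:
  Constraint (1) is violated (w=F) — contradiction.
Both cases fail — unsatisfiable.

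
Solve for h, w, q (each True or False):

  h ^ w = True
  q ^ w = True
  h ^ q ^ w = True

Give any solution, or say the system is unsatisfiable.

h = False, w = True, q = False

h ^ w = F ^ T = True ✓
q ^ w = F ^ T = True ✓
h ^ q ^ w = F ^ F ^ T = True ✓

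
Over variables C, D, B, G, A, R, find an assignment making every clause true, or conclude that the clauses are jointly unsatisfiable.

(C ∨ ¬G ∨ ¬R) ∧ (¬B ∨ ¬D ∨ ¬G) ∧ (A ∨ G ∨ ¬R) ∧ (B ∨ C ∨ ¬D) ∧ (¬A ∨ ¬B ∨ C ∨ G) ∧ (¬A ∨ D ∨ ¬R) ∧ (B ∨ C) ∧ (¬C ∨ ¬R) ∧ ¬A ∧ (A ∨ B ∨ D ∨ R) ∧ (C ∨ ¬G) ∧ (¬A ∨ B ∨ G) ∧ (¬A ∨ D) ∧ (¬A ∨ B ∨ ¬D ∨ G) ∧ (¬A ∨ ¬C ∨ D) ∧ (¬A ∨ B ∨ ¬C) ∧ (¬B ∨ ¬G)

C = True; D = False; B = True; G = False; A = False; R = False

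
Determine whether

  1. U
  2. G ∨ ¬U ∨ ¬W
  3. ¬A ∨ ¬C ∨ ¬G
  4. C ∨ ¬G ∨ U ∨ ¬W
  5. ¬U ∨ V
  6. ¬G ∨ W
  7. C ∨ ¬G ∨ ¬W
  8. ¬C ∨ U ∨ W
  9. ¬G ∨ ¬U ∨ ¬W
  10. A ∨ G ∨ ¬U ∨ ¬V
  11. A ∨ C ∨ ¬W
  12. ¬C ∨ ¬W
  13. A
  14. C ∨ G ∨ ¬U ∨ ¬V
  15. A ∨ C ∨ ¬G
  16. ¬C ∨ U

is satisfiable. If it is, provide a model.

A: True, U: True, W: False, C: True, V: True, G: False

Unit clause (U) forces U = True.
In (¬U ∨ V) only V is left, so V = True.
Unit clause (A) forces A = True.
Try W = True:
  (G ∨ ¬U ∨ ¬W) forces G = True.
  clause (¬G ∨ ¬U ∨ ¬W) is falsified — backtrack.
So W = False.
  then (¬G ∨ W) forces G = False.
  then (C ∨ G ∨ ¬U ∨ ¬V) forces C = True.
All clauses satisfied.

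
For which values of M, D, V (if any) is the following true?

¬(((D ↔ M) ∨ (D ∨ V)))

M = True, D = False, V = False

  ¬(((D ↔ M) ∨ (D ∨ V))) = True
    (D ↔ M) ∨ (D ∨ V) = False
      D ↔ M = False
      D ∨ V = False
The formula evaluates to True.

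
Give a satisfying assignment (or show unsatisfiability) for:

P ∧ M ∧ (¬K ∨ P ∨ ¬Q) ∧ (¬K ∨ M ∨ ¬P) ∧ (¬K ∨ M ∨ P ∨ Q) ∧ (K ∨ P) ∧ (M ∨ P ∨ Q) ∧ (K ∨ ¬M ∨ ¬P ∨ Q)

Q=T, P=T, K=F, M=T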